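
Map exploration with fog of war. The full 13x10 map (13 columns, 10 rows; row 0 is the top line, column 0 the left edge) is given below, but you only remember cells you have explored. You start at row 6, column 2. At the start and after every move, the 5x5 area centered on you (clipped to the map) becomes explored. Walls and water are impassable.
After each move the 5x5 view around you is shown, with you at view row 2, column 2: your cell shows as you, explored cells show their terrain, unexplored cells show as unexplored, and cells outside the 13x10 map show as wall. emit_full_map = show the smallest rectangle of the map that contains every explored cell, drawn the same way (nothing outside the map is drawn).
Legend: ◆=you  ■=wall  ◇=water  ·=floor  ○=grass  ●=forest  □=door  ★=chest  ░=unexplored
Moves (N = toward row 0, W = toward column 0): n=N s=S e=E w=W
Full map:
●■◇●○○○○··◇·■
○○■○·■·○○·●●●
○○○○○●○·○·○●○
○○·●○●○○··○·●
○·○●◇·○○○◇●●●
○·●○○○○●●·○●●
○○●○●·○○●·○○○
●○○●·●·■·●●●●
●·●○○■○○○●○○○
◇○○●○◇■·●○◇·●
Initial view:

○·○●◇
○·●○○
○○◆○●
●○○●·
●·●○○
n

○○·●○
○·○●◇
○·◆○○
○○●○●
●○○●·

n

○○○○○
○○·●○
○·◆●◇
○·●○○
○○●○●

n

○○■○·
○○○○○
○○◆●○
○·○●◇
○·●○○

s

○○○○○
○○·●○
○·◆●◇
○·●○○
○○●○●

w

■○○○○
■○○·●
■○◆○●
■○·●○
■○○●○


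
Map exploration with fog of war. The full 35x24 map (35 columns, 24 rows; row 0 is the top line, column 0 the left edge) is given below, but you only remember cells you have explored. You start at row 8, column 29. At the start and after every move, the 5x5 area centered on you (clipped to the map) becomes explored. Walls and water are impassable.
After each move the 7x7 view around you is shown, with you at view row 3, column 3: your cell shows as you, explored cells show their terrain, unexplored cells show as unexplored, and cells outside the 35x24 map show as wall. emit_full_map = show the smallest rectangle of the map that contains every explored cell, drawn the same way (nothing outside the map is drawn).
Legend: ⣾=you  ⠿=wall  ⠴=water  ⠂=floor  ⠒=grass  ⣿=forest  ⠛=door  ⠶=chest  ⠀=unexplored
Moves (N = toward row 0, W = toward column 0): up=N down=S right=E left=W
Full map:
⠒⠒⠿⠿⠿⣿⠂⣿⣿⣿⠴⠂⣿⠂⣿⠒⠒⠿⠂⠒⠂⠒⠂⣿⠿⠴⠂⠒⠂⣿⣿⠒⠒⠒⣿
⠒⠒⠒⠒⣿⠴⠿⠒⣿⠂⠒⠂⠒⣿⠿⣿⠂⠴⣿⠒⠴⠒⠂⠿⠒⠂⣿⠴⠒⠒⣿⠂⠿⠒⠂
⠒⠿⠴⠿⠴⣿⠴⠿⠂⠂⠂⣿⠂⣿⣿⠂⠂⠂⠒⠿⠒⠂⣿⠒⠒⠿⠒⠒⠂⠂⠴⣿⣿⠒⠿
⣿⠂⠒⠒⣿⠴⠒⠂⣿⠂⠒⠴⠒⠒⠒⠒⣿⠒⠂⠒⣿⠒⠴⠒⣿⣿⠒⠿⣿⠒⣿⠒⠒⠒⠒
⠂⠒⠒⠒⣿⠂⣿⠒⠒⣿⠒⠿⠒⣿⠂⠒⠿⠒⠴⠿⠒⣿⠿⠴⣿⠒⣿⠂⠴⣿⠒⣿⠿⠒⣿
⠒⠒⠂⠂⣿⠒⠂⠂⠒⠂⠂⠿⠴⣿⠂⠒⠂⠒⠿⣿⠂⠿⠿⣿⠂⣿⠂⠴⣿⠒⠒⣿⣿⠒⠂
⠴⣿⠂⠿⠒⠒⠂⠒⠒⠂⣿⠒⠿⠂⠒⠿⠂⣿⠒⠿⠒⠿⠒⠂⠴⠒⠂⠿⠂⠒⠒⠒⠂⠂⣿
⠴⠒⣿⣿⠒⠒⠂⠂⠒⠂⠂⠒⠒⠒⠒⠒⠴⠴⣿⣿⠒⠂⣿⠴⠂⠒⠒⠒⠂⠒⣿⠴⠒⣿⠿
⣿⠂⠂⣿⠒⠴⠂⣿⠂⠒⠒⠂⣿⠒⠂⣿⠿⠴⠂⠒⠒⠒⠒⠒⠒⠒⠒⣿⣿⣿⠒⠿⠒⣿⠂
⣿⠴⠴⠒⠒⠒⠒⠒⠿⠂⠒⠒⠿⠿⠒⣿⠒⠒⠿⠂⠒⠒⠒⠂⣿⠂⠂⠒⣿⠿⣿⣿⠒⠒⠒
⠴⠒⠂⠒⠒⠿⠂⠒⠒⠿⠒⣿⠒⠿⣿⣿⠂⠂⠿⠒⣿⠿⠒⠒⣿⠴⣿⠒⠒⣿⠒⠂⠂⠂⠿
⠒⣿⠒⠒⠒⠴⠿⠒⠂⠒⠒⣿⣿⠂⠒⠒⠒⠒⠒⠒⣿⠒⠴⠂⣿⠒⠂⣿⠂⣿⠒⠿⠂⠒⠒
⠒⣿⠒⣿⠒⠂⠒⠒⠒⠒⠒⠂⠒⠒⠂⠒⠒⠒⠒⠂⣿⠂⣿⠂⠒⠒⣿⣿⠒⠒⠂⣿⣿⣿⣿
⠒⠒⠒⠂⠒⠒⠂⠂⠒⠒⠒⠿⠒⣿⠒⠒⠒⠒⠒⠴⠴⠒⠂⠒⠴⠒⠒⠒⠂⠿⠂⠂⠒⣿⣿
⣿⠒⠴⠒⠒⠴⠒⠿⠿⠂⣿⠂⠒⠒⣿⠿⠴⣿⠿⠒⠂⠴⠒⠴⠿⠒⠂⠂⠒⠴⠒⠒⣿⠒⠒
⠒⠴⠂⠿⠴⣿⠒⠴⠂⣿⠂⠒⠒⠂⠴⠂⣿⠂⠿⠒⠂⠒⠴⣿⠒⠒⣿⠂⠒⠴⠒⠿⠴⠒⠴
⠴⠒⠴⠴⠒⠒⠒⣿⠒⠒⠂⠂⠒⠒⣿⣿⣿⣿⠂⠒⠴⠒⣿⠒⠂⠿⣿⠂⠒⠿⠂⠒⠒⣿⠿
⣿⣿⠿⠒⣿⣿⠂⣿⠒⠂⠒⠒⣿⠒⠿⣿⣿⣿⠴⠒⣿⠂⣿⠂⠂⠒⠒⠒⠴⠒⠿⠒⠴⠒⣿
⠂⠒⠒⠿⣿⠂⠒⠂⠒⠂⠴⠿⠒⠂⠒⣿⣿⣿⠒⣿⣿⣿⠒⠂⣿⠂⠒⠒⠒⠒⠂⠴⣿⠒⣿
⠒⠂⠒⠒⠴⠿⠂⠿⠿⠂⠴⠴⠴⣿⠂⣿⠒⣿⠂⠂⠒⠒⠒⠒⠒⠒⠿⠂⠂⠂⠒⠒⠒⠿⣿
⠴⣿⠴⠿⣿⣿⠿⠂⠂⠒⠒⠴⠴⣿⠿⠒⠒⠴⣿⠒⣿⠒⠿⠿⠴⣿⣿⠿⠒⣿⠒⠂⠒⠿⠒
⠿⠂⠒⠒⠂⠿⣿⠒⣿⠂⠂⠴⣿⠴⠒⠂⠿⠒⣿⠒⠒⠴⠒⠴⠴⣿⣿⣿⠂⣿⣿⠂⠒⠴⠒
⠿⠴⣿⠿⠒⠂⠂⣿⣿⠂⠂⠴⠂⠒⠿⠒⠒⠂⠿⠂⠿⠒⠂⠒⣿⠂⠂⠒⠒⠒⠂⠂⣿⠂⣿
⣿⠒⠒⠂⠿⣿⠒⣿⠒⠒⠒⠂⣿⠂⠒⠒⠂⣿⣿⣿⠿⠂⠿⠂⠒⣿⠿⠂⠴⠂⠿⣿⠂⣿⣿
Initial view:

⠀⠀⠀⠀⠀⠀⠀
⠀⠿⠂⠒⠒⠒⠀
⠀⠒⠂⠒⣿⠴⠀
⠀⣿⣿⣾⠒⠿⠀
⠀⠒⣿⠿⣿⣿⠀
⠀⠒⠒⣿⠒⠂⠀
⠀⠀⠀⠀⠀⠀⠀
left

⠀⠀⠀⠀⠀⠀⠀
⠀⠂⠿⠂⠒⠒⠒
⠀⠒⠒⠂⠒⣿⠴
⠀⠒⣿⣾⣿⠒⠿
⠀⠂⠒⣿⠿⣿⣿
⠀⣿⠒⠒⣿⠒⠂
⠀⠀⠀⠀⠀⠀⠀

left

⠀⠀⠀⠀⠀⠀⠀
⠀⠒⠂⠿⠂⠒⠒
⠀⠒⠒⠒⠂⠒⣿
⠀⠒⠒⣾⣿⣿⠒
⠀⠂⠂⠒⣿⠿⣿
⠀⠴⣿⠒⠒⣿⠒
⠀⠀⠀⠀⠀⠀⠀

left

⠀⠀⠀⠀⠀⠀⠀
⠀⠴⠒⠂⠿⠂⠒
⠀⠂⠒⠒⠒⠂⠒
⠀⠒⠒⣾⣿⣿⣿
⠀⣿⠂⠂⠒⣿⠿
⠀⣿⠴⣿⠒⠒⣿
⠀⠀⠀⠀⠀⠀⠀

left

⠀⠀⠀⠀⠀⠀⠀
⠀⠂⠴⠒⠂⠿⠂
⠀⠴⠂⠒⠒⠒⠂
⠀⠒⠒⣾⠒⣿⣿
⠀⠂⣿⠂⠂⠒⣿
⠀⠒⣿⠴⣿⠒⠒
⠀⠀⠀⠀⠀⠀⠀

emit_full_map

⠂⠴⠒⠂⠿⠂⠒⠒⠒
⠴⠂⠒⠒⠒⠂⠒⣿⠴
⠒⠒⣾⠒⣿⣿⣿⠒⠿
⠂⣿⠂⠂⠒⣿⠿⣿⣿
⠒⣿⠴⣿⠒⠒⣿⠒⠂

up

⠀⠀⠀⠀⠀⠀⠀
⠀⣿⠂⣿⠂⠴⠀
⠀⠂⠴⠒⠂⠿⠂
⠀⠴⠂⣾⠒⠒⠂
⠀⠒⠒⠒⠒⣿⣿
⠀⠂⣿⠂⠂⠒⣿
⠀⠒⣿⠴⣿⠒⠒

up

⠀⠀⠀⠀⠀⠀⠀
⠀⠴⣿⠒⣿⠂⠀
⠀⣿⠂⣿⠂⠴⠀
⠀⠂⠴⣾⠂⠿⠂
⠀⠴⠂⠒⠒⠒⠂
⠀⠒⠒⠒⠒⣿⣿
⠀⠂⣿⠂⠂⠒⣿

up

⠀⠀⠀⠀⠀⠀⠀
⠀⠒⣿⣿⠒⠿⠀
⠀⠴⣿⠒⣿⠂⠀
⠀⣿⠂⣾⠂⠴⠀
⠀⠂⠴⠒⠂⠿⠂
⠀⠴⠂⠒⠒⠒⠂
⠀⠒⠒⠒⠒⣿⣿

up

⠀⠀⠀⠀⠀⠀⠀
⠀⠒⠒⠿⠒⠒⠀
⠀⠒⣿⣿⠒⠿⠀
⠀⠴⣿⣾⣿⠂⠀
⠀⣿⠂⣿⠂⠴⠀
⠀⠂⠴⠒⠂⠿⠂
⠀⠴⠂⠒⠒⠒⠂

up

⠀⠀⠀⠀⠀⠀⠀
⠀⠿⠒⠂⣿⠴⠀
⠀⠒⠒⠿⠒⠒⠀
⠀⠒⣿⣾⠒⠿⠀
⠀⠴⣿⠒⣿⠂⠀
⠀⣿⠂⣿⠂⠴⠀
⠀⠂⠴⠒⠂⠿⠂

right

⠀⠀⠀⠀⠀⠀⠀
⠿⠒⠂⣿⠴⠒⠀
⠒⠒⠿⠒⠒⠂⠀
⠒⣿⣿⣾⠿⣿⠀
⠴⣿⠒⣿⠂⠴⠀
⣿⠂⣿⠂⠴⣿⠀
⠂⠴⠒⠂⠿⠂⠒

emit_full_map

⠿⠒⠂⣿⠴⠒⠀⠀⠀
⠒⠒⠿⠒⠒⠂⠀⠀⠀
⠒⣿⣿⣾⠿⣿⠀⠀⠀
⠴⣿⠒⣿⠂⠴⠀⠀⠀
⣿⠂⣿⠂⠴⣿⠀⠀⠀
⠂⠴⠒⠂⠿⠂⠒⠒⠒
⠴⠂⠒⠒⠒⠂⠒⣿⠴
⠒⠒⠒⠒⣿⣿⣿⠒⠿
⠂⣿⠂⠂⠒⣿⠿⣿⣿
⠒⣿⠴⣿⠒⠒⣿⠒⠂

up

⠿⠿⠿⠿⠿⠿⠿
⠀⠿⠴⠂⠒⠂⠀
⠿⠒⠂⣿⠴⠒⠀
⠒⠒⠿⣾⠒⠂⠀
⠒⣿⣿⠒⠿⣿⠀
⠴⣿⠒⣿⠂⠴⠀
⣿⠂⣿⠂⠴⣿⠀

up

⠿⠿⠿⠿⠿⠿⠿
⠿⠿⠿⠿⠿⠿⠿
⠀⠿⠴⠂⠒⠂⠀
⠿⠒⠂⣾⠴⠒⠀
⠒⠒⠿⠒⠒⠂⠀
⠒⣿⣿⠒⠿⣿⠀
⠴⣿⠒⣿⠂⠴⠀

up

⠿⠿⠿⠿⠿⠿⠿
⠿⠿⠿⠿⠿⠿⠿
⠿⠿⠿⠿⠿⠿⠿
⠀⠿⠴⣾⠒⠂⠀
⠿⠒⠂⣿⠴⠒⠀
⠒⠒⠿⠒⠒⠂⠀
⠒⣿⣿⠒⠿⣿⠀

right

⠿⠿⠿⠿⠿⠿⠿
⠿⠿⠿⠿⠿⠿⠿
⠿⠿⠿⠿⠿⠿⠿
⠿⠴⠂⣾⠂⣿⠀
⠒⠂⣿⠴⠒⠒⠀
⠒⠿⠒⠒⠂⠂⠀
⣿⣿⠒⠿⣿⠀⠀

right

⠿⠿⠿⠿⠿⠿⠿
⠿⠿⠿⠿⠿⠿⠿
⠿⠿⠿⠿⠿⠿⠿
⠴⠂⠒⣾⣿⣿⠀
⠂⣿⠴⠒⠒⣿⠀
⠿⠒⠒⠂⠂⠴⠀
⣿⠒⠿⣿⠀⠀⠀

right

⠿⠿⠿⠿⠿⠿⠿
⠿⠿⠿⠿⠿⠿⠿
⠿⠿⠿⠿⠿⠿⠿
⠂⠒⠂⣾⣿⠒⠀
⣿⠴⠒⠒⣿⠂⠀
⠒⠒⠂⠂⠴⣿⠀
⠒⠿⣿⠀⠀⠀⠀

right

⠿⠿⠿⠿⠿⠿⠿
⠿⠿⠿⠿⠿⠿⠿
⠿⠿⠿⠿⠿⠿⠿
⠒⠂⣿⣾⠒⠒⠀
⠴⠒⠒⣿⠂⠿⠀
⠒⠂⠂⠴⣿⣿⠀
⠿⣿⠀⠀⠀⠀⠀

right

⠿⠿⠿⠿⠿⠿⠿
⠿⠿⠿⠿⠿⠿⠿
⠿⠿⠿⠿⠿⠿⠿
⠂⣿⣿⣾⠒⠒⠀
⠒⠒⣿⠂⠿⠒⠀
⠂⠂⠴⣿⣿⠒⠀
⣿⠀⠀⠀⠀⠀⠀

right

⠿⠿⠿⠿⠿⠿⠿
⠿⠿⠿⠿⠿⠿⠿
⠿⠿⠿⠿⠿⠿⠿
⣿⣿⠒⣾⠒⣿⠿
⠒⣿⠂⠿⠒⠂⠿
⠂⠴⣿⣿⠒⠿⠿
⠀⠀⠀⠀⠀⠀⠿

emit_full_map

⠀⠿⠴⠂⠒⠂⣿⣿⠒⣾⠒⣿
⠿⠒⠂⣿⠴⠒⠒⣿⠂⠿⠒⠂
⠒⠒⠿⠒⠒⠂⠂⠴⣿⣿⠒⠿
⠒⣿⣿⠒⠿⣿⠀⠀⠀⠀⠀⠀
⠴⣿⠒⣿⠂⠴⠀⠀⠀⠀⠀⠀
⣿⠂⣿⠂⠴⣿⠀⠀⠀⠀⠀⠀
⠂⠴⠒⠂⠿⠂⠒⠒⠒⠀⠀⠀
⠴⠂⠒⠒⠒⠂⠒⣿⠴⠀⠀⠀
⠒⠒⠒⠒⣿⣿⣿⠒⠿⠀⠀⠀
⠂⣿⠂⠂⠒⣿⠿⣿⣿⠀⠀⠀
⠒⣿⠴⣿⠒⠒⣿⠒⠂⠀⠀⠀

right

⠿⠿⠿⠿⠿⠿⠿
⠿⠿⠿⠿⠿⠿⠿
⠿⠿⠿⠿⠿⠿⠿
⣿⠒⠒⣾⣿⠿⠿
⣿⠂⠿⠒⠂⠿⠿
⠴⣿⣿⠒⠿⠿⠿
⠀⠀⠀⠀⠀⠿⠿

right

⠿⠿⠿⠿⠿⠿⠿
⠿⠿⠿⠿⠿⠿⠿
⠿⠿⠿⠿⠿⠿⠿
⠒⠒⠒⣾⠿⠿⠿
⠂⠿⠒⠂⠿⠿⠿
⣿⣿⠒⠿⠿⠿⠿
⠀⠀⠀⠀⠿⠿⠿

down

⠿⠿⠿⠿⠿⠿⠿
⠿⠿⠿⠿⠿⠿⠿
⠒⠒⠒⣿⠿⠿⠿
⠂⠿⠒⣾⠿⠿⠿
⣿⣿⠒⠿⠿⠿⠿
⠀⠒⠒⠒⠿⠿⠿
⠀⠀⠀⠀⠿⠿⠿

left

⠿⠿⠿⠿⠿⠿⠿
⠿⠿⠿⠿⠿⠿⠿
⣿⠒⠒⠒⣿⠿⠿
⣿⠂⠿⣾⠂⠿⠿
⠴⣿⣿⠒⠿⠿⠿
⠀⠒⠒⠒⠒⠿⠿
⠀⠀⠀⠀⠀⠿⠿

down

⠿⠿⠿⠿⠿⠿⠿
⣿⠒⠒⠒⣿⠿⠿
⣿⠂⠿⠒⠂⠿⠿
⠴⣿⣿⣾⠿⠿⠿
⠀⠒⠒⠒⠒⠿⠿
⠀⣿⠿⠒⣿⠿⠿
⠀⠀⠀⠀⠀⠿⠿

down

⣿⠒⠒⠒⣿⠿⠿
⣿⠂⠿⠒⠂⠿⠿
⠴⣿⣿⠒⠿⠿⠿
⠀⠒⠒⣾⠒⠿⠿
⠀⣿⠿⠒⣿⠿⠿
⠀⣿⣿⠒⠂⠿⠿
⠒⠒⠀⠀⠀⠿⠿

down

⣿⠂⠿⠒⠂⠿⠿
⠴⣿⣿⠒⠿⠿⠿
⠀⠒⠒⠒⠒⠿⠿
⠀⣿⠿⣾⣿⠿⠿
⠀⣿⣿⠒⠂⠿⠿
⠒⠒⠂⠂⣿⠿⠿
⣿⠴⠀⠀⠀⠿⠿

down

⠴⣿⣿⠒⠿⠿⠿
⠀⠒⠒⠒⠒⠿⠿
⠀⣿⠿⠒⣿⠿⠿
⠀⣿⣿⣾⠂⠿⠿
⠒⠒⠂⠂⣿⠿⠿
⣿⠴⠒⣿⠿⠿⠿
⠒⠿⠀⠀⠀⠿⠿

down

⠀⠒⠒⠒⠒⠿⠿
⠀⣿⠿⠒⣿⠿⠿
⠀⣿⣿⠒⠂⠿⠿
⠒⠒⠂⣾⣿⠿⠿
⣿⠴⠒⣿⠿⠿⠿
⠒⠿⠒⣿⠂⠿⠿
⣿⣿⠀⠀⠀⠿⠿

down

⠀⣿⠿⠒⣿⠿⠿
⠀⣿⣿⠒⠂⠿⠿
⠒⠒⠂⠂⣿⠿⠿
⣿⠴⠒⣾⠿⠿⠿
⠒⠿⠒⣿⠂⠿⠿
⣿⣿⠒⠒⠒⠿⠿
⠒⠂⠀⠀⠀⠿⠿

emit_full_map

⠀⠿⠴⠂⠒⠂⣿⣿⠒⠒⠒⣿
⠿⠒⠂⣿⠴⠒⠒⣿⠂⠿⠒⠂
⠒⠒⠿⠒⠒⠂⠂⠴⣿⣿⠒⠿
⠒⣿⣿⠒⠿⣿⠀⠀⠒⠒⠒⠒
⠴⣿⠒⣿⠂⠴⠀⠀⣿⠿⠒⣿
⣿⠂⣿⠂⠴⣿⠀⠀⣿⣿⠒⠂
⠂⠴⠒⠂⠿⠂⠒⠒⠒⠂⠂⣿
⠴⠂⠒⠒⠒⠂⠒⣿⠴⠒⣾⠿
⠒⠒⠒⠒⣿⣿⣿⠒⠿⠒⣿⠂
⠂⣿⠂⠂⠒⣿⠿⣿⣿⠒⠒⠒
⠒⣿⠴⣿⠒⠒⣿⠒⠂⠀⠀⠀

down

⠀⣿⣿⠒⠂⠿⠿
⠒⠒⠂⠂⣿⠿⠿
⣿⠴⠒⣿⠿⠿⠿
⠒⠿⠒⣾⠂⠿⠿
⣿⣿⠒⠒⠒⠿⠿
⠒⠂⠂⠂⠿⠿⠿
⠀⠀⠀⠀⠀⠿⠿

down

⠒⠒⠂⠂⣿⠿⠿
⣿⠴⠒⣿⠿⠿⠿
⠒⠿⠒⣿⠂⠿⠿
⣿⣿⠒⣾⠒⠿⠿
⠒⠂⠂⠂⠿⠿⠿
⠀⠿⠂⠒⠒⠿⠿
⠀⠀⠀⠀⠀⠿⠿

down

⣿⠴⠒⣿⠿⠿⠿
⠒⠿⠒⣿⠂⠿⠿
⣿⣿⠒⠒⠒⠿⠿
⠒⠂⠂⣾⠿⠿⠿
⠀⠿⠂⠒⠒⠿⠿
⠀⣿⣿⣿⣿⠿⠿
⠀⠀⠀⠀⠀⠿⠿

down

⠒⠿⠒⣿⠂⠿⠿
⣿⣿⠒⠒⠒⠿⠿
⠒⠂⠂⠂⠿⠿⠿
⠀⠿⠂⣾⠒⠿⠿
⠀⣿⣿⣿⣿⠿⠿
⠀⠂⠒⣿⣿⠿⠿
⠀⠀⠀⠀⠀⠿⠿

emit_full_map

⠀⠿⠴⠂⠒⠂⣿⣿⠒⠒⠒⣿
⠿⠒⠂⣿⠴⠒⠒⣿⠂⠿⠒⠂
⠒⠒⠿⠒⠒⠂⠂⠴⣿⣿⠒⠿
⠒⣿⣿⠒⠿⣿⠀⠀⠒⠒⠒⠒
⠴⣿⠒⣿⠂⠴⠀⠀⣿⠿⠒⣿
⣿⠂⣿⠂⠴⣿⠀⠀⣿⣿⠒⠂
⠂⠴⠒⠂⠿⠂⠒⠒⠒⠂⠂⣿
⠴⠂⠒⠒⠒⠂⠒⣿⠴⠒⣿⠿
⠒⠒⠒⠒⣿⣿⣿⠒⠿⠒⣿⠂
⠂⣿⠂⠂⠒⣿⠿⣿⣿⠒⠒⠒
⠒⣿⠴⣿⠒⠒⣿⠒⠂⠂⠂⠿
⠀⠀⠀⠀⠀⠀⠀⠀⠿⠂⣾⠒
⠀⠀⠀⠀⠀⠀⠀⠀⣿⣿⣿⣿
⠀⠀⠀⠀⠀⠀⠀⠀⠂⠒⣿⣿


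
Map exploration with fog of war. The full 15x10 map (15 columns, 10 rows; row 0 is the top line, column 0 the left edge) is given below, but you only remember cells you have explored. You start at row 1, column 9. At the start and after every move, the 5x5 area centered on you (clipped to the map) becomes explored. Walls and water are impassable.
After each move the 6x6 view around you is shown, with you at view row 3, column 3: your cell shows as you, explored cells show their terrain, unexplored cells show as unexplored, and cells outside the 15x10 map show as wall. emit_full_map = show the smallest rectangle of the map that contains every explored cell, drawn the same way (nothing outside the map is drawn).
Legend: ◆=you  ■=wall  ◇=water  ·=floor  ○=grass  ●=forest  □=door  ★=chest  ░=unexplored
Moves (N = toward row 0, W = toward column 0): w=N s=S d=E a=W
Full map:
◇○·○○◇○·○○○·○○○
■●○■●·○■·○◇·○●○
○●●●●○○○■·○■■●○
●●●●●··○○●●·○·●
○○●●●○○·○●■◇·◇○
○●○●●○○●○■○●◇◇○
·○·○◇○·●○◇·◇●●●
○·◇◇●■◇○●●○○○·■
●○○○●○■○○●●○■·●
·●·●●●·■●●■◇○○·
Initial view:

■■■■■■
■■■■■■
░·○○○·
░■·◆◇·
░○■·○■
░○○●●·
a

■■■■■■
■■■■■■
░○·○○○
░○■◆○◇
░○○■·○
░·○○●●

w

■■■■■■
■■■■■■
■■■■■■
░○·◆○○
░○■·○◇
░○○■·○

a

■■■■■■
■■■■■■
■■■■■■
░◇○◆○○
░·○■·○
░○○○■·

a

■■■■■■
■■■■■■
■■■■■■
░○◇◆·○
░●·○■·
░●○○○■

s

■■■■■■
■■■■■■
░○◇○·○
░●·◆■·
░●○○○■
░●··○○

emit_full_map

○◇○·○○○·
●·◆■·○◇·
●○○○■·○■
●··○○●●·

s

■■■■■■
░○◇○·○
░●·○■·
░●○◆○■
░●··○○
░●○○·○

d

■■■■■■
○◇○·○○
●·○■·○
●○○◆■·
●··○○●
●○○·○●

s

○◇○·○○
●·○■·○
●○○○■·
●··◆○●
●○○·○●
░○○●○■

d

◇○·○○○
·○■·○◇
○○○■·○
··○◆●●
○○·○●■
○○●○■○

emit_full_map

○◇○·○○○·
●·○■·○◇·
●○○○■·○■
●··○◆●●·
●○○·○●■░
░○○●○■○░


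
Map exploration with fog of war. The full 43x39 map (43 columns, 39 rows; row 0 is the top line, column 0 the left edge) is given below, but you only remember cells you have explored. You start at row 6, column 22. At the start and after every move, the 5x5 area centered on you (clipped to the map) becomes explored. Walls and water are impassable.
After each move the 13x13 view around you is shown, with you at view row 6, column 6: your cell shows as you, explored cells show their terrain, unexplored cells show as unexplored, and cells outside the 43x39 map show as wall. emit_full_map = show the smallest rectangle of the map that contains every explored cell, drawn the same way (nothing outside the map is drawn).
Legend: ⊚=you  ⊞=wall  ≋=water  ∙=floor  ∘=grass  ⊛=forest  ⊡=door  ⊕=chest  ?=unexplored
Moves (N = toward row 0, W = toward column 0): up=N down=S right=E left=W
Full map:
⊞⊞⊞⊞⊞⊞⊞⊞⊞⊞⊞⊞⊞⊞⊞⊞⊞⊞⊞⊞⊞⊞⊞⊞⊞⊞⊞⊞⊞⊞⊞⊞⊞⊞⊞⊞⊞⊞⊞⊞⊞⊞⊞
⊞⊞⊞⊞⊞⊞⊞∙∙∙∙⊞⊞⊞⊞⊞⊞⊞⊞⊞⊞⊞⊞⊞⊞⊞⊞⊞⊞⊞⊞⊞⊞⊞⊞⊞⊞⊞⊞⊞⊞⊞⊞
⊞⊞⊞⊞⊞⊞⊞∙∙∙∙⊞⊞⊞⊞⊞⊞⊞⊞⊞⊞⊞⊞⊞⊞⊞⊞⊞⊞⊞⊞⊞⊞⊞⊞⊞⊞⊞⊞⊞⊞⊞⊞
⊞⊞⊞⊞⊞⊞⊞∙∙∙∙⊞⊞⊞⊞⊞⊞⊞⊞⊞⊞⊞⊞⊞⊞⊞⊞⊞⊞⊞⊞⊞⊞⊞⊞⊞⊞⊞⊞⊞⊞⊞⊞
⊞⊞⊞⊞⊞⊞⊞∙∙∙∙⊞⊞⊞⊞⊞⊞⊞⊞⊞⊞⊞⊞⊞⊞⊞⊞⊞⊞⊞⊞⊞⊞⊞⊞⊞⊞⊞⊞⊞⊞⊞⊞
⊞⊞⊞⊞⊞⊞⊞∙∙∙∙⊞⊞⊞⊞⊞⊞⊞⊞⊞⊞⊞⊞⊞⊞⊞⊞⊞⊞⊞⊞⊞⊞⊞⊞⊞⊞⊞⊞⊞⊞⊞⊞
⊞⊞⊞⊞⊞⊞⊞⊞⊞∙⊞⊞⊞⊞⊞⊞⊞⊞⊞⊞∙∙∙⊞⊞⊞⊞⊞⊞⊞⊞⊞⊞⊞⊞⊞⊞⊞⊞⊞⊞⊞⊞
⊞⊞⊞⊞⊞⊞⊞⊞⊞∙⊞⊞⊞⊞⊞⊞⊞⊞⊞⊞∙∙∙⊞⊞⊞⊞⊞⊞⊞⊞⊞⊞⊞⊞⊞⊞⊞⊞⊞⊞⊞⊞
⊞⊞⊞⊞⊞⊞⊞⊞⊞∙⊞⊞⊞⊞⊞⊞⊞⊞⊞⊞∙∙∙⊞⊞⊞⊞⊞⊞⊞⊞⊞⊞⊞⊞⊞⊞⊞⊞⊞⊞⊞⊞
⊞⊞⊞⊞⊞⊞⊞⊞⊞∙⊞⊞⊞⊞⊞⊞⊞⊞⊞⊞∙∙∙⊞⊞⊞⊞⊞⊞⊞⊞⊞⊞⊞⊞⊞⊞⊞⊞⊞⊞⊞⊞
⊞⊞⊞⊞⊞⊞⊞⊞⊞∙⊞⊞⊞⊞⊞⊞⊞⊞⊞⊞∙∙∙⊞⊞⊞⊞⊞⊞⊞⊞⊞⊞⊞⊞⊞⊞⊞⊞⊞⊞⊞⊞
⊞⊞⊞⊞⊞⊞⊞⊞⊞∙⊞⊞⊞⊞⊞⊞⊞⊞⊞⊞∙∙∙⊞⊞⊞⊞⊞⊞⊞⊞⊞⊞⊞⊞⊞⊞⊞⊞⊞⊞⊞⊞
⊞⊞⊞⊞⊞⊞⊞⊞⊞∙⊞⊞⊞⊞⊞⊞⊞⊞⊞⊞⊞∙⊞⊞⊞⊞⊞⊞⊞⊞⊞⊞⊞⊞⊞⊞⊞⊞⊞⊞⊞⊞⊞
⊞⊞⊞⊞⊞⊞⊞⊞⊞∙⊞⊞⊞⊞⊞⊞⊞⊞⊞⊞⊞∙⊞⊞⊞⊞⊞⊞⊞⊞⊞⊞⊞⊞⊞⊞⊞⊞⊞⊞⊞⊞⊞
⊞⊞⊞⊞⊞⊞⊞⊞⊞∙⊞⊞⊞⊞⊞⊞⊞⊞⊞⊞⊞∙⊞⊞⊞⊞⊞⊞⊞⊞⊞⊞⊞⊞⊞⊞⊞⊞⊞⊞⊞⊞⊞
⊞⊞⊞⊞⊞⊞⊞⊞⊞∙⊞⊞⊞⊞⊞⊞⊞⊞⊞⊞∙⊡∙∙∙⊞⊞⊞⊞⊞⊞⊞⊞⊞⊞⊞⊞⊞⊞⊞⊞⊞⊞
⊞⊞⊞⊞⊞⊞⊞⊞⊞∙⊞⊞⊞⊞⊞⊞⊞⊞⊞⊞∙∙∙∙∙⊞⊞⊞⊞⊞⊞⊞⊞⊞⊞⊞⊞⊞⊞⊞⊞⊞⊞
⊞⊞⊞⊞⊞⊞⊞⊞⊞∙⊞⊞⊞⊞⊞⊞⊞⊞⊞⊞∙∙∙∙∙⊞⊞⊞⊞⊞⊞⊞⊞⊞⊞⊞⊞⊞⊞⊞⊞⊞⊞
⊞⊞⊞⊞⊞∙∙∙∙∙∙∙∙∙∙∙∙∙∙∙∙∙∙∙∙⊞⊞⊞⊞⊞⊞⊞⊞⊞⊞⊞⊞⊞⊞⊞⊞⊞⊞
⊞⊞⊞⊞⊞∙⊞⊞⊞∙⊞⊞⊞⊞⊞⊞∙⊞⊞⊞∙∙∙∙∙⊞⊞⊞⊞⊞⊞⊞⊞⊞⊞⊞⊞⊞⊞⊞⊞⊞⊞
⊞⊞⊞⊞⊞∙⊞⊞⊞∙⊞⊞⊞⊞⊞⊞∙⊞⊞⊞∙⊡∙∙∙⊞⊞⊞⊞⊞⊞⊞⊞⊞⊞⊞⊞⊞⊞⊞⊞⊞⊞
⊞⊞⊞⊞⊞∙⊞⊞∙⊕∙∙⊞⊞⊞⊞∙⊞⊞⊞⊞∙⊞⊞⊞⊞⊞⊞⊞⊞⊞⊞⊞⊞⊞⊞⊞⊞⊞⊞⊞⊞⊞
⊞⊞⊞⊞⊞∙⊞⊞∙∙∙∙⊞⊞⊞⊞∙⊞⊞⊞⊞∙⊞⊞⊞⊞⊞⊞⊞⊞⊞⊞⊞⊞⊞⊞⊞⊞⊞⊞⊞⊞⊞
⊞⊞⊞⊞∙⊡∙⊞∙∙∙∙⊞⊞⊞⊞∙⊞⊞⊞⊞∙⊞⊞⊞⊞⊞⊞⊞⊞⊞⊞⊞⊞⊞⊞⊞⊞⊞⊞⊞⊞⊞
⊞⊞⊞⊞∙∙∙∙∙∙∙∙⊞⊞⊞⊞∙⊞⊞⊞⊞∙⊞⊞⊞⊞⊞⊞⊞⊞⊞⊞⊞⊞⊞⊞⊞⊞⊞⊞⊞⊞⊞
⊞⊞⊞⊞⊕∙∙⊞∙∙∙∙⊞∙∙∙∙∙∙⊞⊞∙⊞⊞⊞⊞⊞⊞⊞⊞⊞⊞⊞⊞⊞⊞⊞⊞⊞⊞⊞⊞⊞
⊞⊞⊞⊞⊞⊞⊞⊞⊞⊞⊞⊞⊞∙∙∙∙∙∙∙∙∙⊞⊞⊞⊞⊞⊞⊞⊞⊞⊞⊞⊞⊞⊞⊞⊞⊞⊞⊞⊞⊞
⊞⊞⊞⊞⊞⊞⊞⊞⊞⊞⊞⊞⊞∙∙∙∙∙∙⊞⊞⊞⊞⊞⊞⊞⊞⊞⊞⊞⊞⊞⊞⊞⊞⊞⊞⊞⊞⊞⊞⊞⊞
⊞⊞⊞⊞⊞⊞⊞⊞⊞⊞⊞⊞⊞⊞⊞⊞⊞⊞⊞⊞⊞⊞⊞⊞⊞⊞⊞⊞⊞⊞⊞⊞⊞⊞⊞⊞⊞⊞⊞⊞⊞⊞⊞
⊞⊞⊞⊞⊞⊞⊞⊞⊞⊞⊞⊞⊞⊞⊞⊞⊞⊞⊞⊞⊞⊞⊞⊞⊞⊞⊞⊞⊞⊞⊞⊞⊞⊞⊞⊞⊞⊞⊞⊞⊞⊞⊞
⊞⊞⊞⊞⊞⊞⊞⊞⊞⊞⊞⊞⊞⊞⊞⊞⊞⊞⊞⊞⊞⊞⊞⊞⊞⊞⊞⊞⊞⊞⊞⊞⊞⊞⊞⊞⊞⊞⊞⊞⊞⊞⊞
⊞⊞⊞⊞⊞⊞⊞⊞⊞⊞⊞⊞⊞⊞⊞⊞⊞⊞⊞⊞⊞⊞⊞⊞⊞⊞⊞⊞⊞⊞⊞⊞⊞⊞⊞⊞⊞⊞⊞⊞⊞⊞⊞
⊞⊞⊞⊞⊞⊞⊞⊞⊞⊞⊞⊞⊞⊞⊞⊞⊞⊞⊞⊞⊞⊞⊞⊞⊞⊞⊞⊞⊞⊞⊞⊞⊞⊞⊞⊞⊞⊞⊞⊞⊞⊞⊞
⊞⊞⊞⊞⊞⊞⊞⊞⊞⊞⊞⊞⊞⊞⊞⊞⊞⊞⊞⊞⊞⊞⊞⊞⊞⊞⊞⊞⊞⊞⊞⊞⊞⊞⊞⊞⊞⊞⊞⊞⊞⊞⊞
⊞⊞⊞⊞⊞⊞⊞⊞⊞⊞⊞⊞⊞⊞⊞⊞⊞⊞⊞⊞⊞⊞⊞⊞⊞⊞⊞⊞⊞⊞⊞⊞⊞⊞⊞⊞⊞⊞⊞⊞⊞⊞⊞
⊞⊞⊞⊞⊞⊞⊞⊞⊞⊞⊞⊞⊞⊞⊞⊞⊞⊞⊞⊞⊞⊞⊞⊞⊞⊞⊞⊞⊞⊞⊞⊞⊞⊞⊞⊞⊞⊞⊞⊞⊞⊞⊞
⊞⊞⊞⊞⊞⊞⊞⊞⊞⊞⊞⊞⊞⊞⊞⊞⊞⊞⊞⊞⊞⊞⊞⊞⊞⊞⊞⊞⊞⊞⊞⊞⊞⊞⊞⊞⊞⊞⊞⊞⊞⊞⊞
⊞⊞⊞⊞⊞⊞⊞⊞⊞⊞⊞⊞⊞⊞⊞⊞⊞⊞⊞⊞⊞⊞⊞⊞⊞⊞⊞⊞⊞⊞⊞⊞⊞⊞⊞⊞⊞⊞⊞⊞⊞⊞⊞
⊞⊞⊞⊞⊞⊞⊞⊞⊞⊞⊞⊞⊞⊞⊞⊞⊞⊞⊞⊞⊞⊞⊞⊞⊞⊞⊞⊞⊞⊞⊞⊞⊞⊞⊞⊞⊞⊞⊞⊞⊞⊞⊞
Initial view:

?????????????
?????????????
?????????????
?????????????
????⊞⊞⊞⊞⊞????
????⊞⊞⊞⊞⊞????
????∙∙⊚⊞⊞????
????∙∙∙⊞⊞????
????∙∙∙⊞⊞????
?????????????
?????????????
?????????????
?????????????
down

?????????????
?????????????
?????????????
????⊞⊞⊞⊞⊞????
????⊞⊞⊞⊞⊞????
????∙∙∙⊞⊞????
????∙∙⊚⊞⊞????
????∙∙∙⊞⊞????
????∙∙∙⊞⊞????
?????????????
?????????????
?????????????
?????????????

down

?????????????
?????????????
????⊞⊞⊞⊞⊞????
????⊞⊞⊞⊞⊞????
????∙∙∙⊞⊞????
????∙∙∙⊞⊞????
????∙∙⊚⊞⊞????
????∙∙∙⊞⊞????
????∙∙∙⊞⊞????
?????????????
?????????????
?????????????
?????????????

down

?????????????
????⊞⊞⊞⊞⊞????
????⊞⊞⊞⊞⊞????
????∙∙∙⊞⊞????
????∙∙∙⊞⊞????
????∙∙∙⊞⊞????
????∙∙⊚⊞⊞????
????∙∙∙⊞⊞????
????∙∙∙⊞⊞????
?????????????
?????????????
?????????????
?????????????

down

????⊞⊞⊞⊞⊞????
????⊞⊞⊞⊞⊞????
????∙∙∙⊞⊞????
????∙∙∙⊞⊞????
????∙∙∙⊞⊞????
????∙∙∙⊞⊞????
????∙∙⊚⊞⊞????
????∙∙∙⊞⊞????
????⊞∙⊞⊞⊞????
?????????????
?????????????
?????????????
?????????????

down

????⊞⊞⊞⊞⊞????
????∙∙∙⊞⊞????
????∙∙∙⊞⊞????
????∙∙∙⊞⊞????
????∙∙∙⊞⊞????
????∙∙∙⊞⊞????
????∙∙⊚⊞⊞????
????⊞∙⊞⊞⊞????
????⊞∙⊞⊞⊞????
?????????????
?????????????
?????????????
?????????????

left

?????⊞⊞⊞⊞⊞???
?????∙∙∙⊞⊞???
?????∙∙∙⊞⊞???
?????∙∙∙⊞⊞???
????⊞∙∙∙⊞⊞???
????⊞∙∙∙⊞⊞???
????⊞∙⊚∙⊞⊞???
????⊞⊞∙⊞⊞⊞???
????⊞⊞∙⊞⊞⊞???
?????????????
?????????????
?????????????
?????????????

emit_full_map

?⊞⊞⊞⊞⊞
?⊞⊞⊞⊞⊞
?∙∙∙⊞⊞
?∙∙∙⊞⊞
?∙∙∙⊞⊞
⊞∙∙∙⊞⊞
⊞∙∙∙⊞⊞
⊞∙⊚∙⊞⊞
⊞⊞∙⊞⊞⊞
⊞⊞∙⊞⊞⊞

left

??????⊞⊞⊞⊞⊞??
??????∙∙∙⊞⊞??
??????∙∙∙⊞⊞??
??????∙∙∙⊞⊞??
????⊞⊞∙∙∙⊞⊞??
????⊞⊞∙∙∙⊞⊞??
????⊞⊞⊚∙∙⊞⊞??
????⊞⊞⊞∙⊞⊞⊞??
????⊞⊞⊞∙⊞⊞⊞??
?????????????
?????????????
?????????????
?????????????

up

??????⊞⊞⊞⊞⊞??
??????⊞⊞⊞⊞⊞??
??????∙∙∙⊞⊞??
??????∙∙∙⊞⊞??
????⊞⊞∙∙∙⊞⊞??
????⊞⊞∙∙∙⊞⊞??
????⊞⊞⊚∙∙⊞⊞??
????⊞⊞∙∙∙⊞⊞??
????⊞⊞⊞∙⊞⊞⊞??
????⊞⊞⊞∙⊞⊞⊞??
?????????????
?????????????
?????????????

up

?????????????
??????⊞⊞⊞⊞⊞??
??????⊞⊞⊞⊞⊞??
??????∙∙∙⊞⊞??
????⊞⊞∙∙∙⊞⊞??
????⊞⊞∙∙∙⊞⊞??
????⊞⊞⊚∙∙⊞⊞??
????⊞⊞∙∙∙⊞⊞??
????⊞⊞∙∙∙⊞⊞??
????⊞⊞⊞∙⊞⊞⊞??
????⊞⊞⊞∙⊞⊞⊞??
?????????????
?????????????

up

?????????????
?????????????
??????⊞⊞⊞⊞⊞??
??????⊞⊞⊞⊞⊞??
????⊞⊞∙∙∙⊞⊞??
????⊞⊞∙∙∙⊞⊞??
????⊞⊞⊚∙∙⊞⊞??
????⊞⊞∙∙∙⊞⊞??
????⊞⊞∙∙∙⊞⊞??
????⊞⊞∙∙∙⊞⊞??
????⊞⊞⊞∙⊞⊞⊞??
????⊞⊞⊞∙⊞⊞⊞??
?????????????

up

?????????????
?????????????
?????????????
??????⊞⊞⊞⊞⊞??
????⊞⊞⊞⊞⊞⊞⊞??
????⊞⊞∙∙∙⊞⊞??
????⊞⊞⊚∙∙⊞⊞??
????⊞⊞∙∙∙⊞⊞??
????⊞⊞∙∙∙⊞⊞??
????⊞⊞∙∙∙⊞⊞??
????⊞⊞∙∙∙⊞⊞??
????⊞⊞⊞∙⊞⊞⊞??
????⊞⊞⊞∙⊞⊞⊞??

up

?????????????
?????????????
?????????????
?????????????
????⊞⊞⊞⊞⊞⊞⊞??
????⊞⊞⊞⊞⊞⊞⊞??
????⊞⊞⊚∙∙⊞⊞??
????⊞⊞∙∙∙⊞⊞??
????⊞⊞∙∙∙⊞⊞??
????⊞⊞∙∙∙⊞⊞??
????⊞⊞∙∙∙⊞⊞??
????⊞⊞∙∙∙⊞⊞??
????⊞⊞⊞∙⊞⊞⊞??

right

?????????????
?????????????
?????????????
?????????????
???⊞⊞⊞⊞⊞⊞⊞???
???⊞⊞⊞⊞⊞⊞⊞???
???⊞⊞∙⊚∙⊞⊞???
???⊞⊞∙∙∙⊞⊞???
???⊞⊞∙∙∙⊞⊞???
???⊞⊞∙∙∙⊞⊞???
???⊞⊞∙∙∙⊞⊞???
???⊞⊞∙∙∙⊞⊞???
???⊞⊞⊞∙⊞⊞⊞???

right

?????????????
?????????????
?????????????
?????????????
??⊞⊞⊞⊞⊞⊞⊞????
??⊞⊞⊞⊞⊞⊞⊞????
??⊞⊞∙∙⊚⊞⊞????
??⊞⊞∙∙∙⊞⊞????
??⊞⊞∙∙∙⊞⊞????
??⊞⊞∙∙∙⊞⊞????
??⊞⊞∙∙∙⊞⊞????
??⊞⊞∙∙∙⊞⊞????
??⊞⊞⊞∙⊞⊞⊞????

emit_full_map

⊞⊞⊞⊞⊞⊞⊞
⊞⊞⊞⊞⊞⊞⊞
⊞⊞∙∙⊚⊞⊞
⊞⊞∙∙∙⊞⊞
⊞⊞∙∙∙⊞⊞
⊞⊞∙∙∙⊞⊞
⊞⊞∙∙∙⊞⊞
⊞⊞∙∙∙⊞⊞
⊞⊞⊞∙⊞⊞⊞
⊞⊞⊞∙⊞⊞⊞

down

?????????????
?????????????
?????????????
??⊞⊞⊞⊞⊞⊞⊞????
??⊞⊞⊞⊞⊞⊞⊞????
??⊞⊞∙∙∙⊞⊞????
??⊞⊞∙∙⊚⊞⊞????
??⊞⊞∙∙∙⊞⊞????
??⊞⊞∙∙∙⊞⊞????
??⊞⊞∙∙∙⊞⊞????
??⊞⊞∙∙∙⊞⊞????
??⊞⊞⊞∙⊞⊞⊞????
??⊞⊞⊞∙⊞⊞⊞????

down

?????????????
?????????????
??⊞⊞⊞⊞⊞⊞⊞????
??⊞⊞⊞⊞⊞⊞⊞????
??⊞⊞∙∙∙⊞⊞????
??⊞⊞∙∙∙⊞⊞????
??⊞⊞∙∙⊚⊞⊞????
??⊞⊞∙∙∙⊞⊞????
??⊞⊞∙∙∙⊞⊞????
??⊞⊞∙∙∙⊞⊞????
??⊞⊞⊞∙⊞⊞⊞????
??⊞⊞⊞∙⊞⊞⊞????
?????????????

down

?????????????
??⊞⊞⊞⊞⊞⊞⊞????
??⊞⊞⊞⊞⊞⊞⊞????
??⊞⊞∙∙∙⊞⊞????
??⊞⊞∙∙∙⊞⊞????
??⊞⊞∙∙∙⊞⊞????
??⊞⊞∙∙⊚⊞⊞????
??⊞⊞∙∙∙⊞⊞????
??⊞⊞∙∙∙⊞⊞????
??⊞⊞⊞∙⊞⊞⊞????
??⊞⊞⊞∙⊞⊞⊞????
?????????????
?????????????

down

??⊞⊞⊞⊞⊞⊞⊞????
??⊞⊞⊞⊞⊞⊞⊞????
??⊞⊞∙∙∙⊞⊞????
??⊞⊞∙∙∙⊞⊞????
??⊞⊞∙∙∙⊞⊞????
??⊞⊞∙∙∙⊞⊞????
??⊞⊞∙∙⊚⊞⊞????
??⊞⊞∙∙∙⊞⊞????
??⊞⊞⊞∙⊞⊞⊞????
??⊞⊞⊞∙⊞⊞⊞????
?????????????
?????????????
?????????????

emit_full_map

⊞⊞⊞⊞⊞⊞⊞
⊞⊞⊞⊞⊞⊞⊞
⊞⊞∙∙∙⊞⊞
⊞⊞∙∙∙⊞⊞
⊞⊞∙∙∙⊞⊞
⊞⊞∙∙∙⊞⊞
⊞⊞∙∙⊚⊞⊞
⊞⊞∙∙∙⊞⊞
⊞⊞⊞∙⊞⊞⊞
⊞⊞⊞∙⊞⊞⊞


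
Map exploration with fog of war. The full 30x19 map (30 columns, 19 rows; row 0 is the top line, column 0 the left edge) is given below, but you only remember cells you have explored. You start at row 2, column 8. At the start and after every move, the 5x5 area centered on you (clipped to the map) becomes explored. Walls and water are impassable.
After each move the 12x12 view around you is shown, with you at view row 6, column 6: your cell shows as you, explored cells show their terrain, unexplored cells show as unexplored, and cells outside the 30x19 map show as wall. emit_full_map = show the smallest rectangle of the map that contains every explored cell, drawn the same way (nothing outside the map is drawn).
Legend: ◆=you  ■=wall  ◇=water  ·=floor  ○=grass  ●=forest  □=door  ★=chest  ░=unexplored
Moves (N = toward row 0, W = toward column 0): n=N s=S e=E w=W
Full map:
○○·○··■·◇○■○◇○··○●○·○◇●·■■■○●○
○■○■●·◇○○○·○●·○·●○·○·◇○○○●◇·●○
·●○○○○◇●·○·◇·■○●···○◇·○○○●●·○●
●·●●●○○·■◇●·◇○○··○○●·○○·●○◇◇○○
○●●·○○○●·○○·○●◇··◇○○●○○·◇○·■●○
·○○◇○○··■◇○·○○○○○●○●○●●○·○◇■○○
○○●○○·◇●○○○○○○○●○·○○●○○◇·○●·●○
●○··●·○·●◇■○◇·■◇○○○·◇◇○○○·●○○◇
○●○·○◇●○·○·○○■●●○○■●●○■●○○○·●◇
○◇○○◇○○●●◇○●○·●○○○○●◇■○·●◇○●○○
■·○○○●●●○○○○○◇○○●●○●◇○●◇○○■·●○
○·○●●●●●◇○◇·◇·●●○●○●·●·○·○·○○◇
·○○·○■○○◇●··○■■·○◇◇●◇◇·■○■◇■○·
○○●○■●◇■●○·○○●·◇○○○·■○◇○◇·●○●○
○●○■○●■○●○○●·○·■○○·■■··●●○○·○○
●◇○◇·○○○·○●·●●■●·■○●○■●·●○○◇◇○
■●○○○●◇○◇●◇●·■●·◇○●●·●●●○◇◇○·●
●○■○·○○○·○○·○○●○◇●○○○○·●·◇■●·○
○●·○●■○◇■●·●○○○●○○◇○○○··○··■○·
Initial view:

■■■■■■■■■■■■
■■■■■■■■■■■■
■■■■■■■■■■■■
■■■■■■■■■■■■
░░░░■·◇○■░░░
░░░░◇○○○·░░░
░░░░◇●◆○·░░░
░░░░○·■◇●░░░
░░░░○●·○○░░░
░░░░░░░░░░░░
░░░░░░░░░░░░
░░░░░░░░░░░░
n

■■■■■■■■■■■■
■■■■■■■■■■■■
■■■■■■■■■■■■
■■■■■■■■■■■■
■■■■■■■■■■■■
░░░░■·◇○■░░░
░░░░◇○◆○·░░░
░░░░◇●·○·░░░
░░░░○·■◇●░░░
░░░░○●·○○░░░
░░░░░░░░░░░░
░░░░░░░░░░░░

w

■■■■■■■■■■■■
■■■■■■■■■■■■
■■■■■■■■■■■■
■■■■■■■■■■■■
■■■■■■■■■■■■
░░░░·■·◇○■░░
░░░░·◇◆○○·░░
░░░░○◇●·○·░░
░░░░○○·■◇●░░
░░░░░○●·○○░░
░░░░░░░░░░░░
░░░░░░░░░░░░

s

■■■■■■■■■■■■
■■■■■■■■■■■■
■■■■■■■■■■■■
■■■■■■■■■■■■
░░░░·■·◇○■░░
░░░░·◇○○○·░░
░░░░○◇◆·○·░░
░░░░○○·■◇●░░
░░░░○○●·○○░░
░░░░░░░░░░░░
░░░░░░░░░░░░
░░░░░░░░░░░░

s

■■■■■■■■■■■■
■■■■■■■■■■■■
■■■■■■■■■■■■
░░░░·■·◇○■░░
░░░░·◇○○○·░░
░░░░○◇●·○·░░
░░░░○○◆■◇●░░
░░░░○○●·○○░░
░░░░○··■◇░░░
░░░░░░░░░░░░
░░░░░░░░░░░░
░░░░░░░░░░░░

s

■■■■■■■■■■■■
■■■■■■■■■■■■
░░░░·■·◇○■░░
░░░░·◇○○○·░░
░░░░○◇●·○·░░
░░░░○○·■◇●░░
░░░░○○◆·○○░░
░░░░○··■◇░░░
░░░░·◇●○○░░░
░░░░░░░░░░░░
░░░░░░░░░░░░
░░░░░░░░░░░░

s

■■■■■■■■■■■■
░░░░·■·◇○■░░
░░░░·◇○○○·░░
░░░░○◇●·○·░░
░░░░○○·■◇●░░
░░░░○○●·○○░░
░░░░○·◆■◇░░░
░░░░·◇●○○░░░
░░░░·○·●◇░░░
░░░░░░░░░░░░
░░░░░░░░░░░░
░░░░░░░░░░░░

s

░░░░·■·◇○■░░
░░░░·◇○○○·░░
░░░░○◇●·○·░░
░░░░○○·■◇●░░
░░░░○○●·○○░░
░░░░○··■◇░░░
░░░░·◇◆○○░░░
░░░░·○·●◇░░░
░░░░◇●○·○░░░
░░░░░░░░░░░░
░░░░░░░░░░░░
░░░░░░░░░░░░

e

░░░·■·◇○■░░░
░░░·◇○○○·░░░
░░░○◇●·○·░░░
░░░○○·■◇●░░░
░░░○○●·○○░░░
░░░○··■◇○░░░
░░░·◇●◆○○░░░
░░░·○·●◇■░░░
░░░◇●○·○·░░░
░░░░░░░░░░░░
░░░░░░░░░░░░
░░░░░░░░░░░░

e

░░·■·◇○■░░░░
░░·◇○○○·░░░░
░░○◇●·○·░░░░
░░○○·■◇●░░░░
░░○○●·○○·░░░
░░○··■◇○·░░░
░░·◇●○◆○○░░░
░░·○·●◇■○░░░
░░◇●○·○·○░░░
░░░░░░░░░░░░
░░░░░░░░░░░░
░░░░░░░░░░░░

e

░·■·◇○■░░░░░
░·◇○○○·░░░░░
░○◇●·○·░░░░░
░○○·■◇●░░░░░
░○○●·○○·○░░░
░○··■◇○·○░░░
░·◇●○○◆○○░░░
░·○·●◇■○◇░░░
░◇●○·○·○○░░░
░░░░░░░░░░░░
░░░░░░░░░░░░
░░░░░░░░░░░░

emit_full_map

·■·◇○■░░
·◇○○○·░░
○◇●·○·░░
○○·■◇●░░
○○●·○○·○
○··■◇○·○
·◇●○○◆○○
·○·●◇■○◇
◇●○·○·○○

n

■■■■■■■■■■■■
░·■·◇○■░░░░░
░·◇○○○·░░░░░
░○◇●·○·░░░░░
░○○·■◇●·◇░░░
░○○●·○○·○░░░
░○··■◇◆·○░░░
░·◇●○○○○○░░░
░·○·●◇■○◇░░░
░◇●○·○·○○░░░
░░░░░░░░░░░░
░░░░░░░░░░░░

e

■■■■■■■■■■■■
·■·◇○■░░░░░░
·◇○○○·░░░░░░
○◇●·○·░░░░░░
○○·■◇●·◇○░░░
○○●·○○·○●░░░
○··■◇○◆○○░░░
·◇●○○○○○○░░░
·○·●◇■○◇·░░░
◇●○·○·○○░░░░
░░░░░░░░░░░░
░░░░░░░░░░░░

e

■■■■■■■■■■■■
■·◇○■░░░░░░░
◇○○○·░░░░░░░
◇●·○·░░░░░░░
○·■◇●·◇○○░░░
○●·○○·○●◇░░░
··■◇○·◆○○░░░
◇●○○○○○○○░░░
○·●◇■○◇·■░░░
●○·○·○○░░░░░
░░░░░░░░░░░░
░░░░░░░░░░░░

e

■■■■■■■■■■■■
·◇○■░░░░░░░░
○○○·░░░░░░░░
●·○·░░░░░░░░
·■◇●·◇○○·░░░
●·○○·○●◇·░░░
·■◇○·○◆○○░░░
●○○○○○○○●░░░
·●◇■○◇·■◇░░░
○·○·○○░░░░░░
░░░░░░░░░░░░
░░░░░░░░░░░░

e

■■■■■■■■■■■■
◇○■░░░░░░░░░
○○·░░░░░░░░░
·○·░░░░░░░░░
■◇●·◇○○··░░░
·○○·○●◇··░░░
■◇○·○○◆○○░░░
○○○○○○○●○░░░
●◇■○◇·■◇○░░░
·○·○○░░░░░░░
░░░░░░░░░░░░
░░░░░░░░░░░░

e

■■■■■■■■■■■■
○■░░░░░░░░░░
○·░░░░░░░░░░
○·░░░░░░░░░░
◇●·◇○○··○░░░
○○·○●◇··◇░░░
◇○·○○○◆○●░░░
○○○○○○●○·░░░
◇■○◇·■◇○○░░░
○·○○░░░░░░░░
░░░░░░░░░░░░
░░░░░░░░░░░░

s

○■░░░░░░░░░░
○·░░░░░░░░░░
○·░░░░░░░░░░
◇●·◇○○··○░░░
○○·○●◇··◇░░░
◇○·○○○○○●░░░
○○○○○○◆○·░░░
◇■○◇·■◇○○░░░
○·○○■●●○○░░░
░░░░░░░░░░░░
░░░░░░░░░░░░
░░░░░░░░░░░░

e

■░░░░░░░░░░░
·░░░░░░░░░░░
·░░░░░░░░░░░
●·◇○○··○░░░░
○·○●◇··◇○░░░
○·○○○○○●○░░░
○○○○○●◆·○░░░
■○◇·■◇○○○░░░
·○○■●●○○■░░░
░░░░░░░░░░░░
░░░░░░░░░░░░
░░░░░░░░░░░░

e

░░░░░░░░░░░░
░░░░░░░░░░░░
░░░░░░░░░░░░
·◇○○··○░░░░░
·○●◇··◇○○░░░
·○○○○○●○●░░░
○○○○●○◆○○░░░
○◇·■◇○○○·░░░
○○■●●○○■●░░░
░░░░░░░░░░░░
░░░░░░░░░░░░
░░░░░░░░░░░░

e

░░░░░░░░░░░░
░░░░░░░░░░░░
░░░░░░░░░░░░
◇○○··○░░░░░░
○●◇··◇○○●░░░
○○○○○●○●○░░░
○○○●○·◆○●░░░
◇·■◇○○○·◇░░░
○■●●○○■●●░░░
░░░░░░░░░░░░
░░░░░░░░░░░░
░░░░░░░░░░░░

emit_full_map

·■·◇○■░░░░░░░░░░
·◇○○○·░░░░░░░░░░
○◇●·○·░░░░░░░░░░
○○·■◇●·◇○○··○░░░
○○●·○○·○●◇··◇○○●
○··■◇○·○○○○○●○●○
·◇●○○○○○○○●○·◆○●
·○·●◇■○◇·■◇○○○·◇
◇●○·○·○○■●●○○■●●

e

░░░░░░░░░░░░
░░░░░░░░░░░░
░░░░░░░░░░░░
○○··○░░░░░░░
●◇··◇○○●○░░░
○○○○●○●○●░░░
○○●○·○◆●○░░░
·■◇○○○·◇◇░░░
■●●○○■●●○░░░
░░░░░░░░░░░░
░░░░░░░░░░░░
░░░░░░░░░░░░

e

░░░░░░░░░░░░
░░░░░░░░░░░░
░░░░░░░░░░░░
○··○░░░░░░░░
◇··◇○○●○○░░░
○○○●○●○●●░░░
○●○·○○◆○○░░░
■◇○○○·◇◇○░░░
●●○○■●●○■░░░
░░░░░░░░░░░░
░░░░░░░░░░░░
░░░░░░░░░░░░

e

░░░░░░░░░░░░
░░░░░░░░░░░░
░░░░░░░░░░░░
··○░░░░░░░░░
··◇○○●○○·░░░
○○●○●○●●○░░░
●○·○○●◆○◇░░░
◇○○○·◇◇○○░░░
●○○■●●○■●░░░
░░░░░░░░░░░░
░░░░░░░░░░░░
░░░░░░░░░░░░

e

░░░░░░░░░░░░
░░░░░░░░░░░░
░░░░░░░░░░░░
·○░░░░░░░░░░
·◇○○●○○·◇░░░
○●○●○●●○·░░░
○·○○●○◆◇·░░░
○○○·◇◇○○○░░░
○○■●●○■●○░░░
░░░░░░░░░░░░
░░░░░░░░░░░░
░░░░░░░░░░░░

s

░░░░░░░░░░░░
░░░░░░░░░░░░
·○░░░░░░░░░░
·◇○○●○○·◇░░░
○●○●○●●○·░░░
○·○○●○○◇·░░░
○○○·◇◇◆○○░░░
○○■●●○■●○░░░
░░░░◇■○·●░░░
░░░░░░░░░░░░
░░░░░░░░░░░░
░░░░░░░░░░░░

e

░░░░░░░░░░░░
░░░░░░░░░░░░
○░░░░░░░░░░░
◇○○●○○·◇░░░░
●○●○●●○·○░░░
·○○●○○◇·○░░░
○○·◇◇○◆○·░░░
○■●●○■●○○░░░
░░░◇■○·●◇░░░
░░░░░░░░░░░░
░░░░░░░░░░░░
░░░░░░░░░░░░

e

░░░░░░░░░░░░
░░░░░░░░░░░░
░░░░░░░░░░░░
○○●○○·◇░░░░░
○●○●●○·○◇░░░
○○●○○◇·○●░░░
○·◇◇○○◆·●░░░
■●●○■●○○○░░░
░░◇■○·●◇○░░░
░░░░░░░░░░░░
░░░░░░░░░░░░
░░░░░░░░░░░░

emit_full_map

·■·◇○■░░░░░░░░░░░░░░░░
·◇○○○·░░░░░░░░░░░░░░░░
○◇●·○·░░░░░░░░░░░░░░░░
○○·■◇●·◇○○··○░░░░░░░░░
○○●·○○·○●◇··◇○○●○○·◇░░
○··■◇○·○○○○○●○●○●●○·○◇
·◇●○○○○○○○●○·○○●○○◇·○●
·○·●◇■○◇·■◇○○○·◇◇○○◆·●
◇●○·○·○○■●●○○■●●○■●○○○
░░░░░░░░░░░░░░░◇■○·●◇○
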